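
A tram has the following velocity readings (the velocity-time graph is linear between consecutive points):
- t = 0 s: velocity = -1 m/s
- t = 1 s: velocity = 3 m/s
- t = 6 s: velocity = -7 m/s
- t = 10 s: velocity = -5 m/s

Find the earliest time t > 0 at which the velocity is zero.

t = 0.25 s

v changes sign on 0–1 s (from -1 to 3); the graph is linear there, so v = 0 at t = 0 + (1)·(1 − 0)/(3 − -1) = 0.25 s.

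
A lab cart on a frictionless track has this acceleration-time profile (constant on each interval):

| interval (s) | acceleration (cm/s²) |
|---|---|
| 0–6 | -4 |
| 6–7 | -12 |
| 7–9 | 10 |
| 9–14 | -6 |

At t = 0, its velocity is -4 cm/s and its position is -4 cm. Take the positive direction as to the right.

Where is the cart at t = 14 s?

On each constant-a segment, Δv = aΔt and Δx = v₀Δt + ½aΔt²; chain segment to segment.
0–6 s: v starts -4 cm/s; Δx = -4·6 + ½·-4·6² = -96 cm; v ends -28 cm/s.
6–7 s: v starts -28 cm/s; Δx = -28·1 + ½·-12·1² = -34 cm; v ends -40 cm/s.
7–9 s: v starts -40 cm/s; Δx = -40·2 + ½·10·2² = -60 cm; v ends -20 cm/s.
9–14 s: v starts -20 cm/s; Δx = -20·5 + ½·-6·5² = -175 cm; v ends -50 cm/s.
x(14) = -4 + Σ Δx = -369 cm.

-369 cm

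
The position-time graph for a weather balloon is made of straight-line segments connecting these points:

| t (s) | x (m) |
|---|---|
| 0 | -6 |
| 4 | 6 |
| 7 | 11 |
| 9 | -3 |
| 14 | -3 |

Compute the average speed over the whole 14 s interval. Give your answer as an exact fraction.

Average speed = (total path length)/(elapsed time); on a piecewise-linear x-t graph the path length is Σ|Δx|.
0–4 s: |Δx| = |6 − -6| = 12 m
4–7 s: |Δx| = |11 − 6| = 5 m
7–9 s: |Δx| = |-3 − 11| = 14 m
9–14 s: |Δx| = |-3 − -3| = 0 m
Total path = 31 m; average speed = 31/14 = 31/14 m/s.

31/14 m/s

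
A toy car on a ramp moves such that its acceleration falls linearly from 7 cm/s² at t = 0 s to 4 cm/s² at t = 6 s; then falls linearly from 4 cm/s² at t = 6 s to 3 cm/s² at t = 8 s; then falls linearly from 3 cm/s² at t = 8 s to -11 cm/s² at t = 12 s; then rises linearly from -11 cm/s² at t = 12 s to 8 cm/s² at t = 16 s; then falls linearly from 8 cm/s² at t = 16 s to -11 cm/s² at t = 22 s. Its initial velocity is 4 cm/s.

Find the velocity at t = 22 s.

13 cm/s

Δv equals the area under the a-t graph; then v = v₀ + Δv.
0–6 s: ½(7 + 4)(6) = 33 cm/s
6–8 s: ½(4 + 3)(2) = 7 cm/s
8–12 s: ½(3 + -11)(4) = -16 cm/s
12–16 s: ½(-11 + 8)(4) = -6 cm/s
16–22 s: ½(8 + -11)(6) = -9 cm/s
Δv = 9 cm/s, so v(22) = 4 + (9) = 13 cm/s.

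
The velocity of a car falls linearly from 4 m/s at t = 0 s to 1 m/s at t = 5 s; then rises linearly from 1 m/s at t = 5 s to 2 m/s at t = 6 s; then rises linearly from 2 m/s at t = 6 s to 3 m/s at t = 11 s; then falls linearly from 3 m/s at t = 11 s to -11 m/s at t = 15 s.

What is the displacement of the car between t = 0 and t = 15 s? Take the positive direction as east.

10.5 m

Net displacement equals the area under the velocity-time graph (areas below the axis count negative).
0–5 s: ½(4 + 1)(5) = 12.5 m
5–6 s: ½(1 + 2)(1) = 1.5 m
6–11 s: ½(2 + 3)(5) = 12.5 m
11–15 s: ½(3 + -11)(4) = -16 m
Net displacement = 10.5 m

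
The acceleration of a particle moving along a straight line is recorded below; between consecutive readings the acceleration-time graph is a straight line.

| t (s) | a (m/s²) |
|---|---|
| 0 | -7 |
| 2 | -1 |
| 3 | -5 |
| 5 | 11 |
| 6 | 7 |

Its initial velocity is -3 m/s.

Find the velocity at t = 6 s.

Δv equals the area under the a-t graph; then v = v₀ + Δv.
0–2 s: ½(-7 + -1)(2) = -8 m/s
2–3 s: ½(-1 + -5)(1) = -3 m/s
3–5 s: ½(-5 + 11)(2) = 6 m/s
5–6 s: ½(11 + 7)(1) = 9 m/s
Δv = 4 m/s, so v(6) = -3 + (4) = 1 m/s.

1 m/s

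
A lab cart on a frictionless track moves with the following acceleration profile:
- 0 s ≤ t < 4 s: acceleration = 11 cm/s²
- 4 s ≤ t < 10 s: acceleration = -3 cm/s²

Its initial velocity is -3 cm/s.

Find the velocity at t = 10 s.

23 cm/s

Δv equals the area under the a-t graph; then v = v₀ + Δv.
0–4 s: 11 × 4 = 44 cm/s
4–10 s: -3 × 6 = -18 cm/s
Δv = 26 cm/s, so v(10) = -3 + (26) = 23 cm/s.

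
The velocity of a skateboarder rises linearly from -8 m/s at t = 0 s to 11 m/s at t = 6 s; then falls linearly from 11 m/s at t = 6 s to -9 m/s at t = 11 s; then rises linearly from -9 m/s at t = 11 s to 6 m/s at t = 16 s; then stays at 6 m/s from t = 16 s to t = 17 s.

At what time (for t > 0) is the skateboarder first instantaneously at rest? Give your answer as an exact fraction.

v changes sign on 0–6 s (from -8 to 11); the graph is linear there, so v = 0 at t = 0 + (8)·(6 − 0)/(11 − -8) = 48/19 s.

t = 48/19 s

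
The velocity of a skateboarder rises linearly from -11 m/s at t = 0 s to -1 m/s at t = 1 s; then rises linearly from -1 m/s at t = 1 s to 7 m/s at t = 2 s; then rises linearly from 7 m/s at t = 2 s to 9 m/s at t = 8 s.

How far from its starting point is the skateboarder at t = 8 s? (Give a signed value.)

45 m

Displacement is the signed area under the v-t curve.
0–1 s: ½(-11 + -1)(1) = -6 m
1–2 s: ½(-1 + 7)(1) = 3 m
2–8 s: ½(7 + 9)(6) = 48 m
Net displacement = 45 m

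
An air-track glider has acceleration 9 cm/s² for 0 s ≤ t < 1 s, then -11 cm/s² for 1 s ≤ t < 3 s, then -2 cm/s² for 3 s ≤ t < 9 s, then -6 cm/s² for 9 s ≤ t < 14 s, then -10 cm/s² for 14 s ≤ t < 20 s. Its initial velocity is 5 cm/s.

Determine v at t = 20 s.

-110 cm/s

Δv equals the area under the a-t graph; then v = v₀ + Δv.
0–1 s: 9 × 1 = 9 cm/s
1–3 s: -11 × 2 = -22 cm/s
3–9 s: -2 × 6 = -12 cm/s
9–14 s: -6 × 5 = -30 cm/s
14–20 s: -10 × 6 = -60 cm/s
Δv = -115 cm/s, so v(20) = 5 + (-115) = -110 cm/s.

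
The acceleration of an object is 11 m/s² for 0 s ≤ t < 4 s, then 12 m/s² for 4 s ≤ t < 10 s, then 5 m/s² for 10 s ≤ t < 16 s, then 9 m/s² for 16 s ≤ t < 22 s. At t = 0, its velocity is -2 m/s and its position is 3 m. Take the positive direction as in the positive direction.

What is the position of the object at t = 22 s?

2351 m

On each constant-a segment, Δv = aΔt and Δx = v₀Δt + ½aΔt²; chain segment to segment.
0–4 s: v starts -2 m/s; Δx = -2·4 + ½·11·4² = 80 m; v ends 42 m/s.
4–10 s: v starts 42 m/s; Δx = 42·6 + ½·12·6² = 468 m; v ends 114 m/s.
10–16 s: v starts 114 m/s; Δx = 114·6 + ½·5·6² = 774 m; v ends 144 m/s.
16–22 s: v starts 144 m/s; Δx = 144·6 + ½·9·6² = 1026 m; v ends 198 m/s.
x(22) = 3 + Σ Δx = 2351 m.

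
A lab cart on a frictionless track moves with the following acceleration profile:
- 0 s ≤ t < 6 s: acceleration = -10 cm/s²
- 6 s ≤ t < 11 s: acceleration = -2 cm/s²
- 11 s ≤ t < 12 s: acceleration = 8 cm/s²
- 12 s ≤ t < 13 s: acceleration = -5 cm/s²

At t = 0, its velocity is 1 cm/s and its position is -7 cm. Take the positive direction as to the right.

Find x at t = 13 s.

On each constant-a segment, Δv = aΔt and Δx = v₀Δt + ½aΔt²; chain segment to segment.
0–6 s: v starts 1 cm/s; Δx = 1·6 + ½·-10·6² = -174 cm; v ends -59 cm/s.
6–11 s: v starts -59 cm/s; Δx = -59·5 + ½·-2·5² = -320 cm; v ends -69 cm/s.
11–12 s: v starts -69 cm/s; Δx = -69·1 + ½·8·1² = -65 cm; v ends -61 cm/s.
12–13 s: v starts -61 cm/s; Δx = -61·1 + ½·-5·1² = -63.5 cm; v ends -66 cm/s.
x(13) = -7 + Σ Δx = -629.5 cm.

-629.5 cm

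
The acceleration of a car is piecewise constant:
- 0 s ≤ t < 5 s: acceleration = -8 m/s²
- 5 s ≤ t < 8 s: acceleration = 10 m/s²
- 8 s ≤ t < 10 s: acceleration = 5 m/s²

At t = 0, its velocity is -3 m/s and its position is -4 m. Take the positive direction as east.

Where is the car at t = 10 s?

-219 m

On each constant-a segment, Δv = aΔt and Δx = v₀Δt + ½aΔt²; chain segment to segment.
0–5 s: v starts -3 m/s; Δx = -3·5 + ½·-8·5² = -115 m; v ends -43 m/s.
5–8 s: v starts -43 m/s; Δx = -43·3 + ½·10·3² = -84 m; v ends -13 m/s.
8–10 s: v starts -13 m/s; Δx = -13·2 + ½·5·2² = -16 m; v ends -3 m/s.
x(10) = -4 + Σ Δx = -219 m.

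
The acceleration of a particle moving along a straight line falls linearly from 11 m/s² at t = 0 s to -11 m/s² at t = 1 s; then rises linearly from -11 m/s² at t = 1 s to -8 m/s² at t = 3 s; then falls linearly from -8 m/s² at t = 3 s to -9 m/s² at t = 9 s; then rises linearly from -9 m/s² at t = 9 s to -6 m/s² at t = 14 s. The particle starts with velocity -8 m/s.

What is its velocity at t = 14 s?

Δv equals the area under the a-t graph; then v = v₀ + Δv.
0–1 s: ½(11 + -11)(1) = 0 m/s
1–3 s: ½(-11 + -8)(2) = -19 m/s
3–9 s: ½(-8 + -9)(6) = -51 m/s
9–14 s: ½(-9 + -6)(5) = -37.5 m/s
Δv = -107.5 m/s, so v(14) = -8 + (-107.5) = -115.5 m/s.

-115.5 m/s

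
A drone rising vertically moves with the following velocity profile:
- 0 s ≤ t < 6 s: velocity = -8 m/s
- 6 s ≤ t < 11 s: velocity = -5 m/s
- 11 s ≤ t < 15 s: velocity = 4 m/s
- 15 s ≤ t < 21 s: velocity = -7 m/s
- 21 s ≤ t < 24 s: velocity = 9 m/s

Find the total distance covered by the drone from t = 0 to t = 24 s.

158 m

Total distance travelled is ∫|v| dt — sum the magnitudes of each area piece.
0–6 s: |-8| × 6 = 48 m
6–11 s: |-5| × 5 = 25 m
11–15 s: |4| × 4 = 16 m
15–21 s: |-7| × 6 = 42 m
21–24 s: |9| × 3 = 27 m
Total distance = 158 m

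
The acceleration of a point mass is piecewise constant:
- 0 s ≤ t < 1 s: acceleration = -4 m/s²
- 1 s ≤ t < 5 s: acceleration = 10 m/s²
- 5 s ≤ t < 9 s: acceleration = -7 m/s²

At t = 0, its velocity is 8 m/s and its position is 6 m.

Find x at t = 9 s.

228 m

On each constant-a segment, Δv = aΔt and Δx = v₀Δt + ½aΔt²; chain segment to segment.
0–1 s: v starts 8 m/s; Δx = 8·1 + ½·-4·1² = 6 m; v ends 4 m/s.
1–5 s: v starts 4 m/s; Δx = 4·4 + ½·10·4² = 96 m; v ends 44 m/s.
5–9 s: v starts 44 m/s; Δx = 44·4 + ½·-7·4² = 120 m; v ends 16 m/s.
x(9) = 6 + Σ Δx = 228 m.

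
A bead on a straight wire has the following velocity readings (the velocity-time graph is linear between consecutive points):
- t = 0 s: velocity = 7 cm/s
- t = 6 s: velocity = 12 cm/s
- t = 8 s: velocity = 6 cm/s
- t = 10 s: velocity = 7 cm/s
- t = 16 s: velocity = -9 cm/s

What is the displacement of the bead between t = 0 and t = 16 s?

Displacement is the signed area under the v-t curve.
0–6 s: ½(7 + 12)(6) = 57 cm
6–8 s: ½(12 + 6)(2) = 18 cm
8–10 s: ½(6 + 7)(2) = 13 cm
10–16 s: ½(7 + -9)(6) = -6 cm
Net displacement = 82 cm

82 cm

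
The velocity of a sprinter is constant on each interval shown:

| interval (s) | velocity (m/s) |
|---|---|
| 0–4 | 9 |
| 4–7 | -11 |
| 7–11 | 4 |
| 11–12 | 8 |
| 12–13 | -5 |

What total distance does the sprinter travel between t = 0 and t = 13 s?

98 m

Total distance travelled is ∫|v| dt — sum the magnitudes of each area piece.
0–4 s: |9| × 4 = 36 m
4–7 s: |-11| × 3 = 33 m
7–11 s: |4| × 4 = 16 m
11–12 s: |8| × 1 = 8 m
12–13 s: |-5| × 1 = 5 m
Total distance = 98 m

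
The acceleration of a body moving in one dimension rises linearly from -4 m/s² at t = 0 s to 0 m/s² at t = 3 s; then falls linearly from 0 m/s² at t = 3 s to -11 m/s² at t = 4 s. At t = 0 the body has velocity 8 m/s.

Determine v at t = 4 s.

-3.5 m/s

Δv equals the area under the a-t graph; then v = v₀ + Δv.
0–3 s: ½(-4 + 0)(3) = -6 m/s
3–4 s: ½(0 + -11)(1) = -5.5 m/s
Δv = -11.5 m/s, so v(4) = 8 + (-11.5) = -3.5 m/s.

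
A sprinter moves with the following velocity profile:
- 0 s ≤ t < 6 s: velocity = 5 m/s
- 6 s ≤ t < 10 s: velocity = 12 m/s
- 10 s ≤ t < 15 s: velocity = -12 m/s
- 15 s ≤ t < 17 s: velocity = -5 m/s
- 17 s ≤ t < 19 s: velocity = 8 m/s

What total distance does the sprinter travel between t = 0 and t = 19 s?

164 m

Distance (not displacement) is the total path length: add the absolute areas under v-t.
0–6 s: |5| × 6 = 30 m
6–10 s: |12| × 4 = 48 m
10–15 s: |-12| × 5 = 60 m
15–17 s: |-5| × 2 = 10 m
17–19 s: |8| × 2 = 16 m
Total distance = 164 m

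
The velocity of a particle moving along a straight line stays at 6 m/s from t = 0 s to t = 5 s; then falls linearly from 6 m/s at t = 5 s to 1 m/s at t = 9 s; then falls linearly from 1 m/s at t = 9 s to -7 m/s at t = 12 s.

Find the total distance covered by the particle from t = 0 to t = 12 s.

Total distance travelled is ∫|v| dt — sum the magnitudes of each area piece.
0–5 s: |6| × 5 = 30 m
5–9 s: |½(6 + 1)(4)| = 14 m
9–12 s: v = 0 at t = 9.375 s; triangle areas 0.1875 + 9.1875 = 9.375 m
Total distance = 53.375 m

53.375 m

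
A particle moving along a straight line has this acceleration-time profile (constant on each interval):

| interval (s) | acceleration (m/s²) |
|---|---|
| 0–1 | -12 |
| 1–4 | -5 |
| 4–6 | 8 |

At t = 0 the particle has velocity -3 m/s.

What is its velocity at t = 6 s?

-14 m/s

Δv equals the area under the a-t graph; then v = v₀ + Δv.
0–1 s: -12 × 1 = -12 m/s
1–4 s: -5 × 3 = -15 m/s
4–6 s: 8 × 2 = 16 m/s
Δv = -11 m/s, so v(6) = -3 + (-11) = -14 m/s.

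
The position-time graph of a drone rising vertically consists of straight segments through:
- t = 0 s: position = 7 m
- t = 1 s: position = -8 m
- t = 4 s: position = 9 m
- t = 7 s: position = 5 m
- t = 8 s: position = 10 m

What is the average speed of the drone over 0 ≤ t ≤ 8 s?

Average speed = (total path length)/(elapsed time); on a piecewise-linear x-t graph the path length is Σ|Δx|.
0–1 s: |Δx| = |-8 − 7| = 15 m
1–4 s: |Δx| = |9 − -8| = 17 m
4–7 s: |Δx| = |5 − 9| = 4 m
7–8 s: |Δx| = |10 − 5| = 5 m
Total path = 41 m; average speed = 41/8 = 5.125 m/s.

5.125 m/s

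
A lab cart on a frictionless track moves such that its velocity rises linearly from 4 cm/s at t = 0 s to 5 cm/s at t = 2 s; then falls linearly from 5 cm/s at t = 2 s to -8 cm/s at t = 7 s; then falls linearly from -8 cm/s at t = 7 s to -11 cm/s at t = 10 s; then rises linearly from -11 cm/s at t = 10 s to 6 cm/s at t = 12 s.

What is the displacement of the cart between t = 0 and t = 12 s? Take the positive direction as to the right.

-32 cm

Net displacement equals the area under the velocity-time graph (areas below the axis count negative).
0–2 s: ½(4 + 5)(2) = 9 cm
2–7 s: ½(5 + -8)(5) = -7.5 cm
7–10 s: ½(-8 + -11)(3) = -28.5 cm
10–12 s: ½(-11 + 6)(2) = -5 cm
Net displacement = -32 cm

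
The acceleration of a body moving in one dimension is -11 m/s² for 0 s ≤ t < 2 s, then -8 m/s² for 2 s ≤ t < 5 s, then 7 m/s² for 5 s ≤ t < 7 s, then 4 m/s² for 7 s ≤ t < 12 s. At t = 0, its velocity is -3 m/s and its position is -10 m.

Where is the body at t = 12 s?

On each constant-a segment, Δv = aΔt and Δx = v₀Δt + ½aΔt²; chain segment to segment.
0–2 s: v starts -3 m/s; Δx = -3·2 + ½·-11·2² = -28 m; v ends -25 m/s.
2–5 s: v starts -25 m/s; Δx = -25·3 + ½·-8·3² = -111 m; v ends -49 m/s.
5–7 s: v starts -49 m/s; Δx = -49·2 + ½·7·2² = -84 m; v ends -35 m/s.
7–12 s: v starts -35 m/s; Δx = -35·5 + ½·4·5² = -125 m; v ends -15 m/s.
x(12) = -10 + Σ Δx = -358 m.

-358 m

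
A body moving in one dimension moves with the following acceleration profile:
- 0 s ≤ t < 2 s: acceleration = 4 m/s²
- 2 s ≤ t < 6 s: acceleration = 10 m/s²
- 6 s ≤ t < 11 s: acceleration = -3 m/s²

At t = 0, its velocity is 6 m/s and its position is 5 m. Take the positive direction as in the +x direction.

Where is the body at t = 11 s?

393.5 m

On each constant-a segment, Δv = aΔt and Δx = v₀Δt + ½aΔt²; chain segment to segment.
0–2 s: v starts 6 m/s; Δx = 6·2 + ½·4·2² = 20 m; v ends 14 m/s.
2–6 s: v starts 14 m/s; Δx = 14·4 + ½·10·4² = 136 m; v ends 54 m/s.
6–11 s: v starts 54 m/s; Δx = 54·5 + ½·-3·5² = 232.5 m; v ends 39 m/s.
x(11) = 5 + Σ Δx = 393.5 m.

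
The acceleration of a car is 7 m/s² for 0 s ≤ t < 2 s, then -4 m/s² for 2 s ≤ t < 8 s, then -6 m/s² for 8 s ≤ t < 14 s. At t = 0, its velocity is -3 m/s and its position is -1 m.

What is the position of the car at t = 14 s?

-185 m

On each constant-a segment, Δv = aΔt and Δx = v₀Δt + ½aΔt²; chain segment to segment.
0–2 s: v starts -3 m/s; Δx = -3·2 + ½·7·2² = 8 m; v ends 11 m/s.
2–8 s: v starts 11 m/s; Δx = 11·6 + ½·-4·6² = -6 m; v ends -13 m/s.
8–14 s: v starts -13 m/s; Δx = -13·6 + ½·-6·6² = -186 m; v ends -49 m/s.
x(14) = -1 + Σ Δx = -185 m.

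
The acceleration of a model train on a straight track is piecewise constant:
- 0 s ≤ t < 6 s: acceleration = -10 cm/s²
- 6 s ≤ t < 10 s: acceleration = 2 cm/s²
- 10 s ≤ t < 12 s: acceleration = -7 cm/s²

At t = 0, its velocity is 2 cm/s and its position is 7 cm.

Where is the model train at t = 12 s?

-491 cm

On each constant-a segment, Δv = aΔt and Δx = v₀Δt + ½aΔt²; chain segment to segment.
0–6 s: v starts 2 cm/s; Δx = 2·6 + ½·-10·6² = -168 cm; v ends -58 cm/s.
6–10 s: v starts -58 cm/s; Δx = -58·4 + ½·2·4² = -216 cm; v ends -50 cm/s.
10–12 s: v starts -50 cm/s; Δx = -50·2 + ½·-7·2² = -114 cm; v ends -64 cm/s.
x(12) = 7 + Σ Δx = -491 cm.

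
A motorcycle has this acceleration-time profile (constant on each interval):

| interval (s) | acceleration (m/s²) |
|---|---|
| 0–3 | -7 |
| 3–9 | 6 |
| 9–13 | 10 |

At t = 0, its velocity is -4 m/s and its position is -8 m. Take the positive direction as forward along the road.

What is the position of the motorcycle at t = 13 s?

On each constant-a segment, Δv = aΔt and Δx = v₀Δt + ½aΔt²; chain segment to segment.
0–3 s: v starts -4 m/s; Δx = -4·3 + ½·-7·3² = -43.5 m; v ends -25 m/s.
3–9 s: v starts -25 m/s; Δx = -25·6 + ½·6·6² = -42 m; v ends 11 m/s.
9–13 s: v starts 11 m/s; Δx = 11·4 + ½·10·4² = 124 m; v ends 51 m/s.
x(13) = -8 + Σ Δx = 30.5 m.

30.5 m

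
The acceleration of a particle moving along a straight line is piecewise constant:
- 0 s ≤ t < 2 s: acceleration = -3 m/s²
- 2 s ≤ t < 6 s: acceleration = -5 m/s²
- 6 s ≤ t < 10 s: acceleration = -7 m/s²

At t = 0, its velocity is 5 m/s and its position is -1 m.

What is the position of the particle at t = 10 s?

On each constant-a segment, Δv = aΔt and Δx = v₀Δt + ½aΔt²; chain segment to segment.
0–2 s: v starts 5 m/s; Δx = 5·2 + ½·-3·2² = 4 m; v ends -1 m/s.
2–6 s: v starts -1 m/s; Δx = -1·4 + ½·-5·4² = -44 m; v ends -21 m/s.
6–10 s: v starts -21 m/s; Δx = -21·4 + ½·-7·4² = -140 m; v ends -49 m/s.
x(10) = -1 + Σ Δx = -181 m.

-181 m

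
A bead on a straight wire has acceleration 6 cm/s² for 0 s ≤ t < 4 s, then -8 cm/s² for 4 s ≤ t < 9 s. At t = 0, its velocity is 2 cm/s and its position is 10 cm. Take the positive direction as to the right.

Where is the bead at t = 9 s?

On each constant-a segment, Δv = aΔt and Δx = v₀Δt + ½aΔt²; chain segment to segment.
0–4 s: v starts 2 cm/s; Δx = 2·4 + ½·6·4² = 56 cm; v ends 26 cm/s.
4–9 s: v starts 26 cm/s; Δx = 26·5 + ½·-8·5² = 30 cm; v ends -14 cm/s.
x(9) = 10 + Σ Δx = 96 cm.

96 cm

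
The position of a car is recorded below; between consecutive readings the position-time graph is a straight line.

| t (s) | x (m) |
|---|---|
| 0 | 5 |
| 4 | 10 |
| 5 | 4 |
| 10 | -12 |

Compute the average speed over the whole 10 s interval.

Average speed = (total path length)/(elapsed time); on a piecewise-linear x-t graph the path length is Σ|Δx|.
0–4 s: |Δx| = |10 − 5| = 5 m
4–5 s: |Δx| = |4 − 10| = 6 m
5–10 s: |Δx| = |-12 − 4| = 16 m
Total path = 27 m; average speed = 27/10 = 2.7 m/s.

2.7 m/s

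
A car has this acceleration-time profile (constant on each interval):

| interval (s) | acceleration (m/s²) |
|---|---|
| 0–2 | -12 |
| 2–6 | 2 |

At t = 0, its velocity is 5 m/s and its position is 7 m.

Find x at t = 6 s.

On each constant-a segment, Δv = aΔt and Δx = v₀Δt + ½aΔt²; chain segment to segment.
0–2 s: v starts 5 m/s; Δx = 5·2 + ½·-12·2² = -14 m; v ends -19 m/s.
2–6 s: v starts -19 m/s; Δx = -19·4 + ½·2·4² = -60 m; v ends -11 m/s.
x(6) = 7 + Σ Δx = -67 m.

-67 m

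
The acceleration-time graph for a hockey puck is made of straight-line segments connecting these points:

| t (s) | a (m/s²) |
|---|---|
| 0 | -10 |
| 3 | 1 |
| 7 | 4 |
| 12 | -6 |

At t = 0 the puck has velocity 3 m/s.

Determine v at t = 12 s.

-5.5 m/s

Δv equals the area under the a-t graph; then v = v₀ + Δv.
0–3 s: ½(-10 + 1)(3) = -13.5 m/s
3–7 s: ½(1 + 4)(4) = 10 m/s
7–12 s: ½(4 + -6)(5) = -5 m/s
Δv = -8.5 m/s, so v(12) = 3 + (-8.5) = -5.5 m/s.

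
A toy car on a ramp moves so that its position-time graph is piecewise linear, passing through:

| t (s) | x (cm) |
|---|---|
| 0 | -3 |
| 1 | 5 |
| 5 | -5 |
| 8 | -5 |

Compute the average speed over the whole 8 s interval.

2.25 cm/s

Average speed = (total path length)/(elapsed time); on a piecewise-linear x-t graph the path length is Σ|Δx|.
0–1 s: |Δx| = |5 − -3| = 8 cm
1–5 s: |Δx| = |-5 − 5| = 10 cm
5–8 s: |Δx| = |-5 − -5| = 0 cm
Total path = 18 cm; average speed = 18/8 = 2.25 cm/s.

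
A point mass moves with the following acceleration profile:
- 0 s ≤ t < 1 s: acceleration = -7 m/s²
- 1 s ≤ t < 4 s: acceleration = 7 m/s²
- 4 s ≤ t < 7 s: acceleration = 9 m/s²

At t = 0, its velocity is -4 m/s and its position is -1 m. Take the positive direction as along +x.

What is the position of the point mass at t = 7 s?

On each constant-a segment, Δv = aΔt and Δx = v₀Δt + ½aΔt²; chain segment to segment.
0–1 s: v starts -4 m/s; Δx = -4·1 + ½·-7·1² = -7.5 m; v ends -11 m/s.
1–4 s: v starts -11 m/s; Δx = -11·3 + ½·7·3² = -1.5 m; v ends 10 m/s.
4–7 s: v starts 10 m/s; Δx = 10·3 + ½·9·3² = 70.5 m; v ends 37 m/s.
x(7) = -1 + Σ Δx = 60.5 m.

60.5 m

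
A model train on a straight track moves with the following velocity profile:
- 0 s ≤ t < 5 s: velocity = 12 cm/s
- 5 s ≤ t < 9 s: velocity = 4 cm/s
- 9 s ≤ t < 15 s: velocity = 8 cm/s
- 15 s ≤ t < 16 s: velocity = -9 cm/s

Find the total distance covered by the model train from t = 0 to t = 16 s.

133 cm

Distance (not displacement) is the total path length: add the absolute areas under v-t.
0–5 s: |12| × 5 = 60 cm
5–9 s: |4| × 4 = 16 cm
9–15 s: |8| × 6 = 48 cm
15–16 s: |-9| × 1 = 9 cm
Total distance = 133 cm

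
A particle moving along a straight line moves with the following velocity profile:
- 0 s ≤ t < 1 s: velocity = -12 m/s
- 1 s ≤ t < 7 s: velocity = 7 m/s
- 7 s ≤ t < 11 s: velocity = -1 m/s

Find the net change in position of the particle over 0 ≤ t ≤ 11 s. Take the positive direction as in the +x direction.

Displacement is the signed area under the v-t curve.
0–1 s: -12 × 1 = -12 m
1–7 s: 7 × 6 = 42 m
7–11 s: -1 × 4 = -4 m
Net displacement = 26 m

26 m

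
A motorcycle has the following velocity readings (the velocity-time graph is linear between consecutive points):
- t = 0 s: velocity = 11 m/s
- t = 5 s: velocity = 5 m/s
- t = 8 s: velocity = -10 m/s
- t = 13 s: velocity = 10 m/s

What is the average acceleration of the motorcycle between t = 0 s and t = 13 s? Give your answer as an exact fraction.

-1/13 m/s²

Average acceleration = Δv/Δt = (10 − 11)/(13 − 0) = -1/13 m/s².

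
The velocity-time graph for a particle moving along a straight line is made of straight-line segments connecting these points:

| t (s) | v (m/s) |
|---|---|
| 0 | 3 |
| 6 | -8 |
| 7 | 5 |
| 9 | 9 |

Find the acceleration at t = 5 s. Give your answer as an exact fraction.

-11/6 m/s²

Acceleration is the slope of the v-t graph on 0–6 s: (-8 − 3)/(6 − 0) = -11/6 m/s².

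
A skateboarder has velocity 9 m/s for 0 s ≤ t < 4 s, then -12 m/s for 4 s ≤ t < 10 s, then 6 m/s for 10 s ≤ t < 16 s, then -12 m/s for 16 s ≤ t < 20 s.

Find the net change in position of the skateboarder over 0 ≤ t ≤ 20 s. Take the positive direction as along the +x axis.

Net displacement equals the area under the velocity-time graph (areas below the axis count negative).
0–4 s: 9 × 4 = 36 m
4–10 s: -12 × 6 = -72 m
10–16 s: 6 × 6 = 36 m
16–20 s: -12 × 4 = -48 m
Net displacement = -48 m

-48 m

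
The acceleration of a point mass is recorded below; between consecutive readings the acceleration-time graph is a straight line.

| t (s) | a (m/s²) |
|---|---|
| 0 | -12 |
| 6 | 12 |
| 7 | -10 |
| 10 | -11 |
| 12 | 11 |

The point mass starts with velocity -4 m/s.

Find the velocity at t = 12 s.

-34.5 m/s

Δv equals the area under the a-t graph; then v = v₀ + Δv.
0–6 s: ½(-12 + 12)(6) = 0 m/s
6–7 s: ½(12 + -10)(1) = 1 m/s
7–10 s: ½(-10 + -11)(3) = -31.5 m/s
10–12 s: ½(-11 + 11)(2) = 0 m/s
Δv = -30.5 m/s, so v(12) = -4 + (-30.5) = -34.5 m/s.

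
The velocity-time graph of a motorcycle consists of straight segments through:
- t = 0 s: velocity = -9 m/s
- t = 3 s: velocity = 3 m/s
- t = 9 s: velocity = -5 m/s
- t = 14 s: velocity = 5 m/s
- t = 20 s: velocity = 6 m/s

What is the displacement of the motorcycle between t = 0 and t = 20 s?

18 m

Displacement is the signed area under the v-t curve.
0–3 s: ½(-9 + 3)(3) = -9 m
3–9 s: ½(3 + -5)(6) = -6 m
9–14 s: ½(-5 + 5)(5) = 0 m
14–20 s: ½(5 + 6)(6) = 33 m
Net displacement = 18 m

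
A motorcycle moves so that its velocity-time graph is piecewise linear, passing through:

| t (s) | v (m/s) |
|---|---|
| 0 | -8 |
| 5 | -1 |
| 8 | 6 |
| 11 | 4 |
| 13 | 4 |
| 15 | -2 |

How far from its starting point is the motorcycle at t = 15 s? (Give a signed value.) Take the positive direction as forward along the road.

10 m

Net displacement equals the area under the velocity-time graph (areas below the axis count negative).
0–5 s: ½(-8 + -1)(5) = -22.5 m
5–8 s: ½(-1 + 6)(3) = 7.5 m
8–11 s: ½(6 + 4)(3) = 15 m
11–13 s: 4 × 2 = 8 m
13–15 s: ½(4 + -2)(2) = 2 m
Net displacement = 10 m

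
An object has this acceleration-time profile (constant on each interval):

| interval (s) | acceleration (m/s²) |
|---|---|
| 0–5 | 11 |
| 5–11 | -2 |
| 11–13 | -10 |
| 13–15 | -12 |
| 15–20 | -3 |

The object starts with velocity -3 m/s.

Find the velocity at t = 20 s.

Δv equals the area under the a-t graph; then v = v₀ + Δv.
0–5 s: 11 × 5 = 55 m/s
5–11 s: -2 × 6 = -12 m/s
11–13 s: -10 × 2 = -20 m/s
13–15 s: -12 × 2 = -24 m/s
15–20 s: -3 × 5 = -15 m/s
Δv = -16 m/s, so v(20) = -3 + (-16) = -19 m/s.

-19 m/s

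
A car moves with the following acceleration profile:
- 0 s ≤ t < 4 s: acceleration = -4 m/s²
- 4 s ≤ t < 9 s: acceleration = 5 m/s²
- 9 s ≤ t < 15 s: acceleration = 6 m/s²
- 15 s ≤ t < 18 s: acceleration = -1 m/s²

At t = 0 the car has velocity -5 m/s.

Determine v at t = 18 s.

37 m/s

Δv equals the area under the a-t graph; then v = v₀ + Δv.
0–4 s: -4 × 4 = -16 m/s
4–9 s: 5 × 5 = 25 m/s
9–15 s: 6 × 6 = 36 m/s
15–18 s: -1 × 3 = -3 m/s
Δv = 42 m/s, so v(18) = -5 + (42) = 37 m/s.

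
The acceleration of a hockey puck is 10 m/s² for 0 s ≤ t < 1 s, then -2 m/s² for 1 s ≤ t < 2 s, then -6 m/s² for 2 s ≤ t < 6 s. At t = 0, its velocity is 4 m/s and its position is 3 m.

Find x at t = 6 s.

25 m

On each constant-a segment, Δv = aΔt and Δx = v₀Δt + ½aΔt²; chain segment to segment.
0–1 s: v starts 4 m/s; Δx = 4·1 + ½·10·1² = 9 m; v ends 14 m/s.
1–2 s: v starts 14 m/s; Δx = 14·1 + ½·-2·1² = 13 m; v ends 12 m/s.
2–6 s: v starts 12 m/s; Δx = 12·4 + ½·-6·4² = 0 m; v ends -12 m/s.
x(6) = 3 + Σ Δx = 25 m.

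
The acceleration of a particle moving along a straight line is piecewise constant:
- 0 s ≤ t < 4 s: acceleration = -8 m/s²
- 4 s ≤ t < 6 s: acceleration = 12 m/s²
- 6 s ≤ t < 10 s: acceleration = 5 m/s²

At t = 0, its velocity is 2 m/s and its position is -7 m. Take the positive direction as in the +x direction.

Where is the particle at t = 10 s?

-83 m

On each constant-a segment, Δv = aΔt and Δx = v₀Δt + ½aΔt²; chain segment to segment.
0–4 s: v starts 2 m/s; Δx = 2·4 + ½·-8·4² = -56 m; v ends -30 m/s.
4–6 s: v starts -30 m/s; Δx = -30·2 + ½·12·2² = -36 m; v ends -6 m/s.
6–10 s: v starts -6 m/s; Δx = -6·4 + ½·5·4² = 16 m; v ends 14 m/s.
x(10) = -7 + Σ Δx = -83 m.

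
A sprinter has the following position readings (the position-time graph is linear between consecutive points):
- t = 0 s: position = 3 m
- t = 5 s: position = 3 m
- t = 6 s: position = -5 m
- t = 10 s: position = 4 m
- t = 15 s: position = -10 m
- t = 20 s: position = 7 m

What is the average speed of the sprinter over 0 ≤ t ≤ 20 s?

Average speed = (total path length)/(elapsed time); on a piecewise-linear x-t graph the path length is Σ|Δx|.
0–5 s: |Δx| = |3 − 3| = 0 m
5–6 s: |Δx| = |-5 − 3| = 8 m
6–10 s: |Δx| = |4 − -5| = 9 m
10–15 s: |Δx| = |-10 − 4| = 14 m
15–20 s: |Δx| = |7 − -10| = 17 m
Total path = 48 m; average speed = 48/20 = 2.4 m/s.

2.4 m/s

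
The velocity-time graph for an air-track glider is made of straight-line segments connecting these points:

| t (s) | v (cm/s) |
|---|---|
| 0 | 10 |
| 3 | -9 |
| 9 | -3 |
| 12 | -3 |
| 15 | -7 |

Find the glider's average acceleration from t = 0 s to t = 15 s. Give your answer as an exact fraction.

-17/15 cm/s²

Average acceleration = Δv/Δt = (-7 − 10)/(15 − 0) = -17/15 cm/s².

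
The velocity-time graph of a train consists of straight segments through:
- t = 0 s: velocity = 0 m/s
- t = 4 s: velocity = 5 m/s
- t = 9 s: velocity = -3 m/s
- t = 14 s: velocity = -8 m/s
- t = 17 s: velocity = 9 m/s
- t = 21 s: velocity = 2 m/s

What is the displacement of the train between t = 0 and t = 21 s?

11 m

Net displacement equals the area under the velocity-time graph (areas below the axis count negative).
0–4 s: ½(0 + 5)(4) = 10 m
4–9 s: ½(5 + -3)(5) = 5 m
9–14 s: ½(-3 + -8)(5) = -27.5 m
14–17 s: ½(-8 + 9)(3) = 1.5 m
17–21 s: ½(9 + 2)(4) = 22 m
Net displacement = 11 m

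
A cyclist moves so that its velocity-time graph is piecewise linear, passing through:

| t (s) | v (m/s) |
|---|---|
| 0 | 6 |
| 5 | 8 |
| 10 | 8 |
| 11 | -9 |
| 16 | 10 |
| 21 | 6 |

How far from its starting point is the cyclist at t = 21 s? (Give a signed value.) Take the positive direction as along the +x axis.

117 m

Net displacement equals the area under the velocity-time graph (areas below the axis count negative).
0–5 s: ½(6 + 8)(5) = 35 m
5–10 s: 8 × 5 = 40 m
10–11 s: ½(8 + -9)(1) = -0.5 m
11–16 s: ½(-9 + 10)(5) = 2.5 m
16–21 s: ½(10 + 6)(5) = 40 m
Net displacement = 117 m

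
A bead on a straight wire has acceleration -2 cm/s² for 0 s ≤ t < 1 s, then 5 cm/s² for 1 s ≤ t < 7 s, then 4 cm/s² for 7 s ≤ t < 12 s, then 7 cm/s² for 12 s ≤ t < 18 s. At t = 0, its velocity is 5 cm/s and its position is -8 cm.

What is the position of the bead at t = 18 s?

763 cm

On each constant-a segment, Δv = aΔt and Δx = v₀Δt + ½aΔt²; chain segment to segment.
0–1 s: v starts 5 cm/s; Δx = 5·1 + ½·-2·1² = 4 cm; v ends 3 cm/s.
1–7 s: v starts 3 cm/s; Δx = 3·6 + ½·5·6² = 108 cm; v ends 33 cm/s.
7–12 s: v starts 33 cm/s; Δx = 33·5 + ½·4·5² = 215 cm; v ends 53 cm/s.
12–18 s: v starts 53 cm/s; Δx = 53·6 + ½·7·6² = 444 cm; v ends 95 cm/s.
x(18) = -8 + Σ Δx = 763 cm.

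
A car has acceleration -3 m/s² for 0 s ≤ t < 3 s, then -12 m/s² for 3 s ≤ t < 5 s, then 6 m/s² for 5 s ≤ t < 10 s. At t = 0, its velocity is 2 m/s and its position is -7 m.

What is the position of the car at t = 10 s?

-132.5 m

On each constant-a segment, Δv = aΔt and Δx = v₀Δt + ½aΔt²; chain segment to segment.
0–3 s: v starts 2 m/s; Δx = 2·3 + ½·-3·3² = -7.5 m; v ends -7 m/s.
3–5 s: v starts -7 m/s; Δx = -7·2 + ½·-12·2² = -38 m; v ends -31 m/s.
5–10 s: v starts -31 m/s; Δx = -31·5 + ½·6·5² = -80 m; v ends -1 m/s.
x(10) = -7 + Σ Δx = -132.5 m.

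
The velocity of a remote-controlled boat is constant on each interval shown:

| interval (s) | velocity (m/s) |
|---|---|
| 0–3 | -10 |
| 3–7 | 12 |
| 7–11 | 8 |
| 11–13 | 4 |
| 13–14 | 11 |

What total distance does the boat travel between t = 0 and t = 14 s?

129 m

Total distance travelled is ∫|v| dt — sum the magnitudes of each area piece.
0–3 s: |-10| × 3 = 30 m
3–7 s: |12| × 4 = 48 m
7–11 s: |8| × 4 = 32 m
11–13 s: |4| × 2 = 8 m
13–14 s: |11| × 1 = 11 m
Total distance = 129 m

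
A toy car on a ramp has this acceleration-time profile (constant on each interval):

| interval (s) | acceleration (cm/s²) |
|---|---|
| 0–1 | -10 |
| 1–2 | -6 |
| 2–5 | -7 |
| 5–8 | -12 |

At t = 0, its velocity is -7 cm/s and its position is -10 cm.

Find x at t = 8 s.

-328.5 cm

On each constant-a segment, Δv = aΔt and Δx = v₀Δt + ½aΔt²; chain segment to segment.
0–1 s: v starts -7 cm/s; Δx = -7·1 + ½·-10·1² = -12 cm; v ends -17 cm/s.
1–2 s: v starts -17 cm/s; Δx = -17·1 + ½·-6·1² = -20 cm; v ends -23 cm/s.
2–5 s: v starts -23 cm/s; Δx = -23·3 + ½·-7·3² = -100.5 cm; v ends -44 cm/s.
5–8 s: v starts -44 cm/s; Δx = -44·3 + ½·-12·3² = -186 cm; v ends -80 cm/s.
x(8) = -10 + Σ Δx = -328.5 cm.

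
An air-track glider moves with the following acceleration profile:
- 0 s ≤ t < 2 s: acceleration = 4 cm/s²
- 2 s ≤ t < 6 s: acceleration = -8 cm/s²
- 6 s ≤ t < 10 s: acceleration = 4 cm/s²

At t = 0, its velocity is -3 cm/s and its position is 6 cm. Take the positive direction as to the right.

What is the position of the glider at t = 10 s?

On each constant-a segment, Δv = aΔt and Δx = v₀Δt + ½aΔt²; chain segment to segment.
0–2 s: v starts -3 cm/s; Δx = -3·2 + ½·4·2² = 2 cm; v ends 5 cm/s.
2–6 s: v starts 5 cm/s; Δx = 5·4 + ½·-8·4² = -44 cm; v ends -27 cm/s.
6–10 s: v starts -27 cm/s; Δx = -27·4 + ½·4·4² = -76 cm; v ends -11 cm/s.
x(10) = 6 + Σ Δx = -112 cm.

-112 cm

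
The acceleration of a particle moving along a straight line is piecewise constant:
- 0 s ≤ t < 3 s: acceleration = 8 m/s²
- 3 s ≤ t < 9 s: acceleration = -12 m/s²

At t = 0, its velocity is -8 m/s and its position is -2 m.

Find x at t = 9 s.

On each constant-a segment, Δv = aΔt and Δx = v₀Δt + ½aΔt²; chain segment to segment.
0–3 s: v starts -8 m/s; Δx = -8·3 + ½·8·3² = 12 m; v ends 16 m/s.
3–9 s: v starts 16 m/s; Δx = 16·6 + ½·-12·6² = -120 m; v ends -56 m/s.
x(9) = -2 + Σ Δx = -110 m.

-110 m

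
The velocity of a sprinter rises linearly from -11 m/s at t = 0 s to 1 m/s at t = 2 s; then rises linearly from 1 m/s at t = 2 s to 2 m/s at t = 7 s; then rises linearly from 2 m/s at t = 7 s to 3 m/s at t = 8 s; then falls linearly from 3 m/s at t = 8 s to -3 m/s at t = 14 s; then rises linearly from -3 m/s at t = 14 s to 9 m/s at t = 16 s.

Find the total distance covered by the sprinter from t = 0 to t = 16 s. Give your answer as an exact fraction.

Distance (not displacement) is the total path length: add the absolute areas under v-t.
0–2 s: v = 0 at t = 11/6 s; triangle areas 121/12 + 1/12 = 61/6 m
2–7 s: |½(1 + 2)(5)| = 7.5 m
7–8 s: |½(2 + 3)(1)| = 2.5 m
8–14 s: v = 0 at t = 11 s; triangle areas 4.5 + 4.5 = 9 m
14–16 s: v = 0 at t = 14.5 s; triangle areas 0.75 + 6.75 = 7.5 m
Total distance = 110/3 m

110/3 m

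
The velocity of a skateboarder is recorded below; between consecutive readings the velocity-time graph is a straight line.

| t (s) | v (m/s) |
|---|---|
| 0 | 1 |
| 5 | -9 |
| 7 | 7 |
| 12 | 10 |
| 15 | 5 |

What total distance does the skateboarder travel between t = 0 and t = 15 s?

93.625 m

Distance (not displacement) is the total path length: add the absolute areas under v-t.
0–5 s: v = 0 at t = 0.5 s; triangle areas 0.25 + 20.25 = 20.5 m
5–7 s: v = 0 at t = 6.125 s; triangle areas 5.0625 + 3.0625 = 8.125 m
7–12 s: |½(7 + 10)(5)| = 42.5 m
12–15 s: |½(10 + 5)(3)| = 22.5 m
Total distance = 93.625 m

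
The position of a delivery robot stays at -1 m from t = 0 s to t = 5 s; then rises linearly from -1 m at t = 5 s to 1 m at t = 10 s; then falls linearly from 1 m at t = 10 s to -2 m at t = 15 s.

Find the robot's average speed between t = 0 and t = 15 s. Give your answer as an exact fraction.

1/3 m/s

Average speed = (total path length)/(elapsed time); on a piecewise-linear x-t graph the path length is Σ|Δx|.
0–5 s: |Δx| = |-1 − -1| = 0 m
5–10 s: |Δx| = |1 − -1| = 2 m
10–15 s: |Δx| = |-2 − 1| = 3 m
Total path = 5 m; average speed = 5/15 = 1/3 m/s.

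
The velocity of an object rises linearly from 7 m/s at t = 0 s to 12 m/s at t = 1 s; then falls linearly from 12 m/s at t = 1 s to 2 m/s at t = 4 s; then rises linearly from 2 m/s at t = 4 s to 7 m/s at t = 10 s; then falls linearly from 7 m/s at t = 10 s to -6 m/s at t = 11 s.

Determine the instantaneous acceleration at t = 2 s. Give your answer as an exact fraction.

Acceleration is the slope of the v-t graph on 1–4 s: (2 − 12)/(4 − 1) = -10/3 m/s².

-10/3 m/s²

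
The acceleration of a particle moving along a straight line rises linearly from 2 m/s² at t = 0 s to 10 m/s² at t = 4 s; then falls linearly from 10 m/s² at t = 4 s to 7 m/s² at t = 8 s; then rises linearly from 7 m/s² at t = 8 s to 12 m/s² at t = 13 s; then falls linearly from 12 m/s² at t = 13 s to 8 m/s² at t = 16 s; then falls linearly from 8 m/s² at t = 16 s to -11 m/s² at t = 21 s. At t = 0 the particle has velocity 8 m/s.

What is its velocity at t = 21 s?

136 m/s

Δv equals the area under the a-t graph; then v = v₀ + Δv.
0–4 s: ½(2 + 10)(4) = 24 m/s
4–8 s: ½(10 + 7)(4) = 34 m/s
8–13 s: ½(7 + 12)(5) = 47.5 m/s
13–16 s: ½(12 + 8)(3) = 30 m/s
16–21 s: ½(8 + -11)(5) = -7.5 m/s
Δv = 128 m/s, so v(21) = 8 + (128) = 136 m/s.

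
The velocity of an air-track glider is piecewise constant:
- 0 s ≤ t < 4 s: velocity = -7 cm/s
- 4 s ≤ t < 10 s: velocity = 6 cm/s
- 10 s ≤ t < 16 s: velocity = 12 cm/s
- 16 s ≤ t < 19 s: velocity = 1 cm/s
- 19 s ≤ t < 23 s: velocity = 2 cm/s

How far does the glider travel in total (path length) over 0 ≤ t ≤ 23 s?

Distance (not displacement) is the total path length: add the absolute areas under v-t.
0–4 s: |-7| × 4 = 28 cm
4–10 s: |6| × 6 = 36 cm
10–16 s: |12| × 6 = 72 cm
16–19 s: |1| × 3 = 3 cm
19–23 s: |2| × 4 = 8 cm
Total distance = 147 cm

147 cm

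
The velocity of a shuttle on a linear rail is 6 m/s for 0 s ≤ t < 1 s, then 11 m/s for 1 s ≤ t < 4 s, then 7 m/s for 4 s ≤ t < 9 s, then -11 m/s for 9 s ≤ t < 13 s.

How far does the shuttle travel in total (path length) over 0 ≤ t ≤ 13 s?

118 m

Distance (not displacement) is the total path length: add the absolute areas under v-t.
0–1 s: |6| × 1 = 6 m
1–4 s: |11| × 3 = 33 m
4–9 s: |7| × 5 = 35 m
9–13 s: |-11| × 4 = 44 m
Total distance = 118 m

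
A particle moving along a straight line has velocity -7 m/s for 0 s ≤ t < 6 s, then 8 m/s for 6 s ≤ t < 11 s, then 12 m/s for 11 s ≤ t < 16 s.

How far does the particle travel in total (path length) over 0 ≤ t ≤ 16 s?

Distance (not displacement) is the total path length: add the absolute areas under v-t.
0–6 s: |-7| × 6 = 42 m
6–11 s: |8| × 5 = 40 m
11–16 s: |12| × 5 = 60 m
Total distance = 142 m

142 m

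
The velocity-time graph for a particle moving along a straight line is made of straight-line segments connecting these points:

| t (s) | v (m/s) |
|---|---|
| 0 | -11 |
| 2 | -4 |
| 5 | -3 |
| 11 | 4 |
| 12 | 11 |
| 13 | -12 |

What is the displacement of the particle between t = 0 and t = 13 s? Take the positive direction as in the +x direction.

Displacement is the signed area under the v-t curve.
0–2 s: ½(-11 + -4)(2) = -15 m
2–5 s: ½(-4 + -3)(3) = -10.5 m
5–11 s: ½(-3 + 4)(6) = 3 m
11–12 s: ½(4 + 11)(1) = 7.5 m
12–13 s: ½(11 + -12)(1) = -0.5 m
Net displacement = -15.5 m

-15.5 m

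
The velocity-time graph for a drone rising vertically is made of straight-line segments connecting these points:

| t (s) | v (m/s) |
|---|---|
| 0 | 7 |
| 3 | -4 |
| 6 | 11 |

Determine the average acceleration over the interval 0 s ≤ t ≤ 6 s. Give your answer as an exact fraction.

Average acceleration = Δv/Δt = (11 − 7)/(6 − 0) = 2/3 m/s².

2/3 m/s²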